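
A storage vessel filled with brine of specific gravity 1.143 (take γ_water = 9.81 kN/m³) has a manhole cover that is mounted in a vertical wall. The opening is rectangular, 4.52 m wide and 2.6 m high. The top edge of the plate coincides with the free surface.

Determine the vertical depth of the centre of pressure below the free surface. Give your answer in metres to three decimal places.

h_p = 1.733 m

γ = 1.143 × 9.81 = 11.21283 kN/m³.
The centroid lies 2.6/2 = 1.3 m below the top edge, so the centroid depth is h_c = 1.3 m.
A = 4.52 × 2.6 = 11.752 m².
Resultant F = γ·h_c·A = 11.21283 × 1.3 × 11.752 = 171.305 kN.
I_c = b·h³/12 = 4.52 × 2.6³/12 = 6.62029 m⁴.
Centre of pressure: y_p = y_c + I_c/(y_c·A) = 1.3 + 6.62029/(1.3 × 11.752) = 1.3 + 0.433333 = 1.73333 m along the plane.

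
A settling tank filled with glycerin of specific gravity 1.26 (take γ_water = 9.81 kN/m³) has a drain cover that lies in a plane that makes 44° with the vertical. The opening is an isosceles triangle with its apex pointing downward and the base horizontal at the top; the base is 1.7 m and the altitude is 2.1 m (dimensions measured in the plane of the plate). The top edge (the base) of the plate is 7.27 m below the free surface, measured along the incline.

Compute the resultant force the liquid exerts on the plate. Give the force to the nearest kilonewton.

F ≈ 126 kN

γ = 1.26 × 9.81 = 12.3606 kN/m³.
The plate makes 44° with the vertical, i.e. θ = 90° − 44° = 46° to the horizontal. Measuring y along the incline from the free-surface line, vertical depth h = y·sinθ with sinθ = 0.719340.
With the apex down, the centroid sits h/3 = 2.1/3 = 0.7 m below the base (the top edge), so y_c = 7.27 + 0.7 = 7.97 m and h_c = 7.97 × 0.719340 = 5.73314 m.
A = ½ × 1.7 × 2.1 = 1.785 m².
Resultant F = γ·h_c·A = 12.3606 × 5.73314 × 1.785 = 126.494 kN.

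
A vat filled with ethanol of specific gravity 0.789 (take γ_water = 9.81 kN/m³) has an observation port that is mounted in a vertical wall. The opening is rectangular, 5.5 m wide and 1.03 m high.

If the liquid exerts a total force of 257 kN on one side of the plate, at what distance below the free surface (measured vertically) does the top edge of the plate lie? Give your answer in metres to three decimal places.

d_top ≈ 5.346 m

γ = 0.789 × 9.81 = 7.74009 kN/m³.
A = 5.5 × 1.03 = 5.665 m².
From F = γ·h_c·A, the centroid depth is h_c = 257/(7.74009 × 5.665) = 5.86121 m.
The centroid lies 1.03/2 = 0.515 m below the top edge, so the top edge sits at h_top = 5.86121 − 0.515 = 5.34621 m below the surface.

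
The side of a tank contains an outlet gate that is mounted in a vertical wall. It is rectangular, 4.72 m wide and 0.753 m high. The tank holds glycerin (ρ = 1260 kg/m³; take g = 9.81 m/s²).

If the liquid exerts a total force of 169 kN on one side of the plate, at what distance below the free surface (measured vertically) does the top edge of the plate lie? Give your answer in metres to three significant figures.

d_top ≈ 3.47 m

γ = ρg = 1260 × 9.81 / 1000 = 12.3606 kN/m³.
A = 4.72 × 0.753 = 3.55416 m².
From F = γ·h_c·A, the centroid depth is h_c = 169/(12.3606 × 3.55416) = 3.84689 m.
The centroid lies 0.753/2 = 0.3765 m below the top edge, so the top edge sits at h_top = 3.84689 − 0.3765 = 3.47039 m below the surface.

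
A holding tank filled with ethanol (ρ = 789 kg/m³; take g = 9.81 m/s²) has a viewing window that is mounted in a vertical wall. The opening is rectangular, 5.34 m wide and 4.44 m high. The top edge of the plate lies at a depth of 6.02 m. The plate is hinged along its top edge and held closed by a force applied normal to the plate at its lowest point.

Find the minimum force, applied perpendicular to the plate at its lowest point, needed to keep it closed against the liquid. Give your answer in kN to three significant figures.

P ≈ 824 kN

γ = ρg = 789 × 9.81 / 1000 = 7.74009 kN/m³.
The centroid lies 4.44/2 = 2.22 m below the top edge, so the centroid depth is h_c = 6.02 + 2.22 = 8.24 m.
A = 5.34 × 4.44 = 23.7096 m².
Resultant F = γ·h_c·A = 7.74009 × 8.24 × 23.7096 = 1512.16 kN.
I_c = b·h³/12 = 5.34 × 4.44³/12 = 38.9501 m⁴.
Centre of pressure: y_p = y_c + I_c/(y_c·A) = 8.24 + 38.9501/(8.24 × 23.7096) = 8.24 + 0.199369 = 8.43937 m along the plane.
The resultant acts 2.22 + 0.199369 = 2.41937 m (along the plate) below the hinge at the top edge, so the moment about the hinge is M = F × 2.41937 = 1512.16 × 2.41937 = 3658.47 kN·m.
A normal force at the bottom, 4.44 m from the hinge, must supply this moment: P = 3658.47/4.44 = 823.98 kN.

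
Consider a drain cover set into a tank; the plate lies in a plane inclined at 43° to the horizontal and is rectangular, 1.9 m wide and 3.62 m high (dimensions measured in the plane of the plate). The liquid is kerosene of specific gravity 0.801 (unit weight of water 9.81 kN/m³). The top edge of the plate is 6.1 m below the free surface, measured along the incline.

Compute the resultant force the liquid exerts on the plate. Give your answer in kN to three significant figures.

F ≈ 292 kN

γ = 0.801 × 9.81 = 7.85781 kN/m³.
Let θ = 43° be the plate's angle to the horizontal; measure y along the incline from where the plane meets the free surface. Vertical depth h = y·sinθ with sinθ = 0.681998.
The centroid lies 3.62/2 = 1.81 m below the top edge, so y_c = 6.1 + 1.81 = 7.91 m and h_c = 7.91 × 0.681998 = 5.3946 m.
A = 1.9 × 3.62 = 6.878 m².
Resultant F = γ·h_c·A = 7.85781 × 5.3946 × 6.878 = 291.557 kN.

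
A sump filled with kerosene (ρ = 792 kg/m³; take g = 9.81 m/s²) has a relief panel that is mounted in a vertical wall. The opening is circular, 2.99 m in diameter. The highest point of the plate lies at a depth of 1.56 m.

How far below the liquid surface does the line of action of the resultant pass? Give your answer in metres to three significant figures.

γ = ρg = 792 × 9.81 / 1000 = 7.76952 kN/m³.
The centroid is at the centre, 1.495 m below the top of the plate, so the centroid depth is h_c = 1.56 + 1.495 = 3.055 m.
A = π(1.495)² = 7.02154 m².
Resultant F = γ·h_c·A = 7.76952 × 3.055 × 7.02154 = 166.662 kN.
I_c = πr⁴/4 = π × 1.495⁴/4 = 3.92333 m⁴.
Centre of pressure: y_p = y_c + I_c/(y_c·A) = 3.055 + 3.92333/(3.055 × 7.02154) = 3.055 + 0.182899 = 3.2379 m along the plane.

h_p = 3.24 m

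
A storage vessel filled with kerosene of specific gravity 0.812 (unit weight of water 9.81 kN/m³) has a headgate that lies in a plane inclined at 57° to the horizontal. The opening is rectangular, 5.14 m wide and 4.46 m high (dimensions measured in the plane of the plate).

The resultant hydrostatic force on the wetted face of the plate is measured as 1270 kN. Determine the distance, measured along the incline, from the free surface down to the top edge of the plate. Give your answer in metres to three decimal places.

γ = 0.812 × 9.81 = 7.96572 kN/m³.
A = 5.14 × 4.46 = 22.9244 m².
From F = γ·h_c·A, the centroid depth is h_c = 1270/(7.96572 × 22.9244) = 6.95474 m.
Let θ = 57° be the plate's angle to the horizontal; measure y along the incline from where the plane meets the free surface. Vertical depth h = y·sinθ with sinθ = 0.838671.
Along the incline, y_c = h_c/sinθ = 6.95474/0.838671 = 8.29257 m.
The centroid lies 4.46/2 = 2.23 m below the top edge, so the top edge sits at y_top = 8.29257 − 2.23 = 6.06257 m along the incline.

y_top ≈ 6.063 m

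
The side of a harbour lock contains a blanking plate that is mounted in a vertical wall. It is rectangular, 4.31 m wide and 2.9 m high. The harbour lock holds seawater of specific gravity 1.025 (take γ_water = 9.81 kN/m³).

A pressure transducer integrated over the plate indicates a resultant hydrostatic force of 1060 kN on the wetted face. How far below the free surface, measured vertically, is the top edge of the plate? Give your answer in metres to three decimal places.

d_top ≈ 6.984 m

γ = 1.025 × 9.81 = 10.05525 kN/m³.
A = 4.31 × 2.9 = 12.499 m².
From F = γ·h_c·A, the centroid depth is h_c = 1060/(10.05525 × 12.499) = 8.43408 m.
The centroid lies 2.9/2 = 1.45 m below the top edge, so the top edge sits at h_top = 8.43408 − 1.45 = 6.98408 m below the surface.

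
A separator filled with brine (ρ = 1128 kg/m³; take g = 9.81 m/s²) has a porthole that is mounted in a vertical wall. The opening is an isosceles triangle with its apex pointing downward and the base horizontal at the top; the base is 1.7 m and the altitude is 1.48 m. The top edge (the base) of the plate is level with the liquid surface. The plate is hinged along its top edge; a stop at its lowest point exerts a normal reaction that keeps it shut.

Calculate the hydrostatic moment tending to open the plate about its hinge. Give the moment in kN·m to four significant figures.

γ = ρg = 1128 × 9.81 / 1000 = 11.06568 kN/m³.
With the apex down, the centroid sits h/3 = 1.48/3 = 0.493333 m below the base (the top edge), so the centroid depth is h_c = 0.493333 m.
A = ½ × 1.7 × 1.48 = 1.258 m².
Resultant F = γ·h_c·A = 11.06568 × 0.493333 × 1.258 = 6.8675 kN.
I_c = b·h³/36 = 1.7 × 1.48³/36 = 0.153085 m⁴.
Centre of pressure: y_p = y_c + I_c/(y_c·A) = 0.493333 + 0.153085/(0.493333 × 1.258) = 0.493333 + 0.246667 = 0.74 m along the plane.
The resultant acts 0.493333 + 0.246667 = 0.74 m (along the plate) below the hinge at the top edge, so the moment about the hinge is M = F × 0.74 = 6.8675 × 0.74 = 5.08195 kN·m.

M ≈ 5.082 kN·m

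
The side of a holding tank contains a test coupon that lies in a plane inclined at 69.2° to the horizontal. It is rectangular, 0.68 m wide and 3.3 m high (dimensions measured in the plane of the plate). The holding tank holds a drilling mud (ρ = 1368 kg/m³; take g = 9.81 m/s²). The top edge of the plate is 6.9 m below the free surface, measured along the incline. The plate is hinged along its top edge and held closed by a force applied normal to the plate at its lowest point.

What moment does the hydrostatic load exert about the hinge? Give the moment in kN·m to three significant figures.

γ = ρg = 1368 × 9.81 / 1000 = 13.42008 kN/m³.
Let θ = 69.2° be the plate's angle to the horizontal; measure y along the incline from where the plane meets the free surface. Vertical depth h = y·sinθ with sinθ = 0.934826.
The centroid lies 3.3/2 = 1.65 m below the top edge, so y_c = 6.9 + 1.65 = 8.55 m and h_c = 8.55 × 0.934826 = 7.99276 m.
A = 0.68 × 3.3 = 2.244 m².
Resultant F = γ·h_c·A = 13.42008 × 7.99276 × 2.244 = 240.699 kN.
I_c = b·h³/12 = 0.68 × 3.3³/12 = 2.03643 m⁴.
Centre of pressure: y_p = y_c + I_c/(y_c·A) = 8.55 + 2.03643/(8.55 × 2.244) = 8.55 + 0.10614 = 8.65614 m along the plane.
The resultant acts 1.65 + 0.10614 = 1.75614 m (along the plate) below the hinge at the top edge, so the moment about the hinge is M = F × 1.75614 = 240.699 × 1.75614 = 422.701 kN·m.

M ≈ 423 kN·m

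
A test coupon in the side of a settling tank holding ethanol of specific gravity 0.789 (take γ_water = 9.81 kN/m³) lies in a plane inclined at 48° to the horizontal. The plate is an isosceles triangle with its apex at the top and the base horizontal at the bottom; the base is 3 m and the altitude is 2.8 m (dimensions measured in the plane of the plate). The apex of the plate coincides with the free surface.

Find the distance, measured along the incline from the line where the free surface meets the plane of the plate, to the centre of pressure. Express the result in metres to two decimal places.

y_p = 2.10 m

γ = 0.789 × 9.81 = 7.74009 kN/m³.
Let θ = 48° be the plate's angle to the horizontal; measure y along the incline from where the plane meets the free surface. Vertical depth h = y·sinθ with sinθ = 0.743145.
With the apex up, the centroid sits 2h/3 = 2 × 2.8/3 = 1.86667 m below the apex, so y_c = 1.86667 m and h_c = 1.86667 × 0.743145 = 1.38721 m.
A = ½ × 3 × 2.8 = 4.2 m².
Resultant F = γ·h_c·A = 7.74009 × 1.38721 × 4.2 = 45.0959 kN.
I_c = b·h³/36 = 3 × 2.8³/36 = 1.82933 m⁴.
Centre of pressure: y_p = y_c + I_c/(y_c·A) = 1.86667 + 1.82933/(1.86667 × 4.2) = 1.86667 + 0.233332 = 2.1 m along the plane.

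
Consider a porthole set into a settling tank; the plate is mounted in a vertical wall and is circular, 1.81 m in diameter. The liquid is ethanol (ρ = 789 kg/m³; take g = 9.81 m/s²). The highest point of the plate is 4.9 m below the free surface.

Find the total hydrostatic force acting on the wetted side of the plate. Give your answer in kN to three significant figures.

γ = ρg = 789 × 9.81 / 1000 = 7.74009 kN/m³.
The centroid is at the centre, 0.905 m below the top of the plate, so the centroid depth is h_c = 4.9 + 0.905 = 5.805 m.
A = π(0.905)² = 2.57304 m².
Resultant F = γ·h_c·A = 7.74009 × 5.805 × 2.57304 = 115.61 kN.

F ≈ 116 kN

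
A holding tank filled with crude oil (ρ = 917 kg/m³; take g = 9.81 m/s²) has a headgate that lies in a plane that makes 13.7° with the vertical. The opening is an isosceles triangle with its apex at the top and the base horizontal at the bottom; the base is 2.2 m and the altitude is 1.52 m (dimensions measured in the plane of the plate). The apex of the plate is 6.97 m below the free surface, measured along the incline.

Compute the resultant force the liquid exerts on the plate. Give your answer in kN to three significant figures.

F ≈ 117 kN

γ = ρg = 917 × 9.81 / 1000 = 8.99577 kN/m³.
The plate makes 13.7° with the vertical, i.e. θ = 90° − 13.7° = 76.3° to the horizontal. Measuring y along the incline from the free-surface line, vertical depth h = y·sinθ with sinθ = 0.971549.
With the apex up, the centroid sits 2h/3 = 2 × 1.52/3 = 1.01333 m below the apex, so y_c = 6.97 + 1.01333 = 7.98333 m and h_c = 7.98333 × 0.971549 = 7.7562 m.
A = ½ × 2.2 × 1.52 = 1.672 m².
Resultant F = γ·h_c·A = 8.99577 × 7.7562 × 1.672 = 116.66 kN.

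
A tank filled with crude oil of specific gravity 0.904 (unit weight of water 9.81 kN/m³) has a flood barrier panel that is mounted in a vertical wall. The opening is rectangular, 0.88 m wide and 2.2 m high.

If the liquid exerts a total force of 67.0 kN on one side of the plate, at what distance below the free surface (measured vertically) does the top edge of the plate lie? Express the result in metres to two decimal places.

γ = 0.904 × 9.81 = 8.86824 kN/m³.
A = 0.88 × 2.2 = 1.936 m².
From F = γ·h_c·A, the centroid depth is h_c = 67.0/(8.86824 × 1.936) = 3.9024 m.
The centroid lies 2.2/2 = 1.1 m below the top edge, so the top edge sits at h_top = 3.9024 − 1.1 = 2.8024 m below the surface.

d_top ≈ 2.80 m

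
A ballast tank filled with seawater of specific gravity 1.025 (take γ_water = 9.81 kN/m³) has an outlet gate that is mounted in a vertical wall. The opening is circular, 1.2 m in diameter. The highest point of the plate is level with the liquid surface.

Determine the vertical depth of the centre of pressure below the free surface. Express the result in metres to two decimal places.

h_p = 0.75 m

γ = 1.025 × 9.81 = 10.05525 kN/m³.
The centroid is at the centre, 0.6 m below the top of the plate, so the centroid depth is h_c = 0.6 m.
A = π(0.6)² = 1.13097 m².
Resultant F = γ·h_c·A = 10.05525 × 0.6 × 1.13097 = 6.82331 kN.
I_c = πr⁴/4 = π × 0.6⁴/4 = 0.101788 m⁴.
Centre of pressure: y_p = y_c + I_c/(y_c·A) = 0.6 + 0.101788/(0.6 × 1.13097) = 0.6 + 0.150001 = 0.750001 m along the plane.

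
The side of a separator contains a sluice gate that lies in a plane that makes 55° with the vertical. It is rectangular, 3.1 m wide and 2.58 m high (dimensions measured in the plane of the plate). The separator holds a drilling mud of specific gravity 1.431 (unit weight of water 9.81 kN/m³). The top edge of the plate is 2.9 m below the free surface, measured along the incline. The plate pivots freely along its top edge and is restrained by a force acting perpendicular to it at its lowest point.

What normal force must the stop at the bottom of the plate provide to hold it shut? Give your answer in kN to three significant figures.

γ = 1.431 × 9.81 = 14.03811 kN/m³.
The plate makes 55° with the vertical, i.e. θ = 90° − 55° = 35° to the horizontal. Measuring y along the incline from the free-surface line, vertical depth h = y·sinθ with sinθ = 0.573576.
The centroid lies 2.58/2 = 1.29 m below the top edge, so y_c = 2.9 + 1.29 = 4.19 m and h_c = 4.19 × 0.573576 = 2.40328 m.
A = 3.1 × 2.58 = 7.998 m².
Resultant F = γ·h_c·A = 14.03811 × 2.40328 × 7.998 = 269.833 kN.
I_c = b·h³/12 = 3.1 × 2.58³/12 = 4.43649 m⁴.
Centre of pressure: y_p = y_c + I_c/(y_c·A) = 4.19 + 4.43649/(4.19 × 7.998) = 4.19 + 0.132387 = 4.32239 m along the plane.
The resultant acts 1.29 + 0.132387 = 1.42239 m (along the plate) below the hinge at the top edge, so the moment about the hinge is M = F × 1.42239 = 269.833 × 1.42239 = 383.808 kN·m.
A normal force at the bottom, 2.58 m from the hinge, must supply this moment: P = 383.808/2.58 = 148.763 kN.

P ≈ 149 kN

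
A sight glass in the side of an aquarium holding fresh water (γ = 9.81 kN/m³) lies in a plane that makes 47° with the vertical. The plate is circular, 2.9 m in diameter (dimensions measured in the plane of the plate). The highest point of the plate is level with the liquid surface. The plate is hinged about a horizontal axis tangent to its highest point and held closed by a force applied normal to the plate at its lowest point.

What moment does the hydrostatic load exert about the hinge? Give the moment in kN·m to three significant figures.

γ = 9.81 kN/m³.
The plate makes 47° with the vertical, i.e. θ = 90° − 47° = 43° to the horizontal. Measuring y along the incline from the free-surface line, vertical depth h = y·sinθ with sinθ = 0.681998.
The centroid is at the centre, 1.45 m below the top of the plate, so y_c = 1.45 m and h_c = 1.45 × 0.681998 = 0.988897 m.
A = π(1.45)² = 6.6052 m².
Resultant F = γ·h_c·A = 9.81 × 0.988897 × 6.6052 = 64.0776 kN.
I_c = πr⁴/4 = π × 1.45⁴/4 = 3.47186 m⁴.
Centre of pressure: y_p = y_c + I_c/(y_c·A) = 1.45 + 3.47186/(1.45 × 6.6052) = 1.45 + 0.3625 = 1.8125 m along the plane.
The resultant acts 1.45 + 0.3625 = 1.8125 m (along the plate) below the hinge at the top edge, so the moment about the hinge is M = F × 1.8125 = 64.0776 × 1.8125 = 116.141 kN·m.

M ≈ 116 kN·m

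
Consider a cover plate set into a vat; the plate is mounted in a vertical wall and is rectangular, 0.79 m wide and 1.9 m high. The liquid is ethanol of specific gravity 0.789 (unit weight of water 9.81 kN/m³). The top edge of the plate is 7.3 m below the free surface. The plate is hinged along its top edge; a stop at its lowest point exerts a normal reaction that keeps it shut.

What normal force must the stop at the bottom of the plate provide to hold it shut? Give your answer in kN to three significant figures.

P ≈ 49.8 kN

γ = 0.789 × 9.81 = 7.74009 kN/m³.
The centroid lies 1.9/2 = 0.95 m below the top edge, so the centroid depth is h_c = 7.3 + 0.95 = 8.25 m.
A = 0.79 × 1.9 = 1.501 m².
Resultant F = γ·h_c·A = 7.74009 × 8.25 × 1.501 = 95.8475 kN.
I_c = b·h³/12 = 0.79 × 1.9³/12 = 0.451551 m⁴.
Centre of pressure: y_p = y_c + I_c/(y_c·A) = 8.25 + 0.451551/(8.25 × 1.501) = 8.25 + 0.0364647 = 8.28646 m along the plane.
The resultant acts 0.95 + 0.0364647 = 0.986465 m (along the plate) below the hinge at the top edge, so the moment about the hinge is M = F × 0.986465 = 95.8475 × 0.986465 = 94.5502 kN·m.
A normal force at the bottom, 1.9 m from the hinge, must supply this moment: P = 94.5502/1.9 = 49.7633 kN.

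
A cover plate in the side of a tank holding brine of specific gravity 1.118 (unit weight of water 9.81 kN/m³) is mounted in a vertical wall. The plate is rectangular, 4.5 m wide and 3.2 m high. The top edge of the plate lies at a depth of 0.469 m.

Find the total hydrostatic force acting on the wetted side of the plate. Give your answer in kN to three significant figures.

γ = 1.118 × 9.81 = 10.96758 kN/m³.
The centroid lies 3.2/2 = 1.6 m below the top edge, so the centroid depth is h_c = 0.469 + 1.6 = 2.069 m.
A = 4.5 × 3.2 = 14.4 m².
Resultant F = γ·h_c·A = 10.96758 × 2.069 × 14.4 = 326.764 kN.

F ≈ 327 kN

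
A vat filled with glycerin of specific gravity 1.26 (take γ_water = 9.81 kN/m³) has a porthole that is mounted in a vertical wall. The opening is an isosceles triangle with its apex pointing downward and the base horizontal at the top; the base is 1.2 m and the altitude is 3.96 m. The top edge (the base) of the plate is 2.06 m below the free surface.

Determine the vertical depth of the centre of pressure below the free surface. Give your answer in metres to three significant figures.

γ = 1.26 × 9.81 = 12.3606 kN/m³.
With the apex down, the centroid sits h/3 = 3.96/3 = 1.32 m below the base (the top edge), so the centroid depth is h_c = 2.06 + 1.32 = 3.38 m.
A = ½ × 1.2 × 3.96 = 2.376 m².
Resultant F = γ·h_c·A = 12.3606 × 3.38 × 2.376 = 99.2665 kN.
I_c = b·h³/36 = 1.2 × 3.96³/36 = 2.06997 m⁴.
Centre of pressure: y_p = y_c + I_c/(y_c·A) = 3.38 + 2.06997/(3.38 × 2.376) = 3.38 + 0.257751 = 3.63775 m along the plane.

h_p = 3.64 m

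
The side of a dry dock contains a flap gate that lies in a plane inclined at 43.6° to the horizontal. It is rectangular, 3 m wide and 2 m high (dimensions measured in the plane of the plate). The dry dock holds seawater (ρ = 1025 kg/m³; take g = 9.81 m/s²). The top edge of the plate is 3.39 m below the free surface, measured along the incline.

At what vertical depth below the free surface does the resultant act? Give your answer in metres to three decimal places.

γ = ρg = 1025 × 9.81 / 1000 = 10.05525 kN/m³.
Let θ = 43.6° be the plate's angle to the horizontal; measure y along the incline from where the plane meets the free surface. Vertical depth h = y·sinθ with sinθ = 0.689620.
The centroid lies 2/2 = 1 m below the top edge, so y_c = 3.39 + 1 = 4.39 m and h_c = 4.39 × 0.689620 = 3.02743 m.
A = 3 × 2 = 6 m².
Resultant F = γ·h_c·A = 10.05525 × 3.02743 × 6 = 182.649 kN.
I_c = b·h³/12 = 3 × 2³/12 = 2 m⁴.
Centre of pressure: y_p = y_c + I_c/(y_c·A) = 4.39 + 2/(4.39 × 6) = 4.39 + 0.0759301 = 4.46593 m along the plane.
Vertically, h_p = y_p·sinθ = 4.46593 × 0.689620 = 3.07979 m.

h_p = 3.080 m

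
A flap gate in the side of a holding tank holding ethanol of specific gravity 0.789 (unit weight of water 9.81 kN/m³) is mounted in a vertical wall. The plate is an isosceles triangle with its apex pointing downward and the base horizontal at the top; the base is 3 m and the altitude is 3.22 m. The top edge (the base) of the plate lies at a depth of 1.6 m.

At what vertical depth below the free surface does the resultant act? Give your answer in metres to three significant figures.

h_p = 2.89 m

γ = 0.789 × 9.81 = 7.74009 kN/m³.
With the apex down, the centroid sits h/3 = 3.22/3 = 1.07333 m below the base (the top edge), so the centroid depth is h_c = 1.6 + 1.07333 = 2.67333 m.
A = ½ × 3 × 3.22 = 4.83 m².
Resultant F = γ·h_c·A = 7.74009 × 2.67333 × 4.83 = 99.9415 kN.
I_c = b·h³/36 = 3 × 3.22³/36 = 2.78219 m⁴.
Centre of pressure: y_p = y_c + I_c/(y_c·A) = 2.67333 + 2.78219/(2.67333 × 4.83) = 2.67333 + 0.21547 = 2.8888 m along the plane.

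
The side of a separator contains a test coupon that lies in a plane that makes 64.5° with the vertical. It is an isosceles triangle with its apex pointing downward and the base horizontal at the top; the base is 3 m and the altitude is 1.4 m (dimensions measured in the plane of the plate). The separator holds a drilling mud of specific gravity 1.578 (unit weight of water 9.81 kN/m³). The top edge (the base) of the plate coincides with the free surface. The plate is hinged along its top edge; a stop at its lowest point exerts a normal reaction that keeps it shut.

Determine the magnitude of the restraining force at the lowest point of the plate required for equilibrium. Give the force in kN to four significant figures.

γ = 1.578 × 9.81 = 15.48018 kN/m³.
The plate makes 64.5° with the vertical, i.e. θ = 90° − 64.5° = 25.5° to the horizontal. Measuring y along the incline from the free-surface line, vertical depth h = y·sinθ with sinθ = 0.430511.
With the apex down, the centroid sits h/3 = 1.4/3 = 0.466667 m below the base (the top edge), so y_c = 0.466667 m and h_c = 0.466667 × 0.430511 = 0.200905 m.
A = ½ × 3 × 1.4 = 2.1 m².
Resultant F = γ·h_c·A = 15.48018 × 0.200905 × 2.1 = 6.5311 kN.
I_c = b·h³/36 = 3 × 1.4³/36 = 0.228667 m⁴.
Centre of pressure: y_p = y_c + I_c/(y_c·A) = 0.466667 + 0.228667/(0.466667 × 2.1) = 0.466667 + 0.233334 = 0.700001 m along the plane.
The resultant acts 0.466667 + 0.233334 = 0.700001 m (along the plate) below the hinge at the top edge, so the moment about the hinge is M = F × 0.700001 = 6.5311 × 0.700001 = 4.57178 kN·m.
A normal force at the bottom, 1.4 m from the hinge, must supply this moment: P = 4.57178/1.4 = 3.26556 kN.

P ≈ 3.266 kN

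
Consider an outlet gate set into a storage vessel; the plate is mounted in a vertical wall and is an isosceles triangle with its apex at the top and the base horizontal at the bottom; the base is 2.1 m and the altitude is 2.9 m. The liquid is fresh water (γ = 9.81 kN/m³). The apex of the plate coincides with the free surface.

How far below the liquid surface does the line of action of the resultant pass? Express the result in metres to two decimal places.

h_p = 2.18 m

γ = 9.81 kN/m³.
With the apex up, the centroid sits 2h/3 = 2 × 2.9/3 = 1.93333 m below the apex, so the centroid depth is h_c = 1.93333 m.
A = ½ × 2.1 × 2.9 = 3.045 m².
Resultant F = γ·h_c·A = 9.81 × 1.93333 × 3.045 = 57.7514 kN.
I_c = b·h³/36 = 2.1 × 2.9³/36 = 1.42269 m⁴.
Centre of pressure: y_p = y_c + I_c/(y_c·A) = 1.93333 + 1.42269/(1.93333 × 3.045) = 1.93333 + 0.241667 = 2.175 m along the plane.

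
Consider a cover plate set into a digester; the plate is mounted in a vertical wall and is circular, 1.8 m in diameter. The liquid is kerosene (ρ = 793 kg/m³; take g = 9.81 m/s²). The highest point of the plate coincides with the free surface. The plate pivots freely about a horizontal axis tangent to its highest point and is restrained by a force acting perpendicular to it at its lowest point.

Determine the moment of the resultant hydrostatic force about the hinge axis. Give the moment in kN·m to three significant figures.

M ≈ 20.0 kN·m

γ = ρg = 793 × 9.81 / 1000 = 7.77933 kN/m³.
The centroid is at the centre, 0.9 m below the top of the plate, so the centroid depth is h_c = 0.9 m.
A = π(0.9)² = 2.54469 m².
Resultant F = γ·h_c·A = 7.77933 × 0.9 × 2.54469 = 17.8164 kN.
I_c = πr⁴/4 = π × 0.9⁴/4 = 0.5153 m⁴.
Centre of pressure: y_p = y_c + I_c/(y_c·A) = 0.9 + 0.5153/(0.9 × 2.54469) = 0.9 + 0.225 = 1.125 m along the plane.
The resultant acts 0.9 + 0.225 = 1.125 m (along the plate) below the hinge at the top edge, so the moment about the hinge is M = F × 1.125 = 17.8164 × 1.125 = 20.0434 kN·m.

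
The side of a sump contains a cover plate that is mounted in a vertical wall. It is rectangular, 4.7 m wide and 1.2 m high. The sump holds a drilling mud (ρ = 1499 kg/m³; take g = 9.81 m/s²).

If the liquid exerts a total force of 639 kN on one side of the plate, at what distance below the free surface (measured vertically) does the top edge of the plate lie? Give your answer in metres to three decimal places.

γ = ρg = 1499 × 9.81 / 1000 = 14.70519 kN/m³.
A = 4.7 × 1.2 = 5.64 m².
From F = γ·h_c·A, the centroid depth is h_c = 639/(14.70519 × 5.64) = 7.70462 m.
The centroid lies 1.2/2 = 0.6 m below the top edge, so the top edge sits at h_top = 7.70462 − 0.6 = 7.10462 m below the surface.

d_top ≈ 7.105 m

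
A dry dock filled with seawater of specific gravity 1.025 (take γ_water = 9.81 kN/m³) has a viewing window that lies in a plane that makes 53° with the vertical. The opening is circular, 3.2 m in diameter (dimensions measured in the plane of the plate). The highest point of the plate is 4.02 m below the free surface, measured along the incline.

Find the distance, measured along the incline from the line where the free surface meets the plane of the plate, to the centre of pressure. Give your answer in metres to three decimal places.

y_p = 5.734 m

γ = 1.025 × 9.81 = 10.05525 kN/m³.
The plate makes 53° with the vertical, i.e. θ = 90° − 53° = 37° to the horizontal. Measuring y along the incline from the free-surface line, vertical depth h = y·sinθ with sinθ = 0.601815.
The centroid is at the centre, 1.6 m below the top of the plate, so y_c = 4.02 + 1.6 = 5.62 m and h_c = 5.62 × 0.601815 = 3.3822 m.
A = π(1.6)² = 8.04248 m².
Resultant F = γ·h_c·A = 10.05525 × 3.3822 × 8.04248 = 273.516 kN.
I_c = πr⁴/4 = π × 1.6⁴/4 = 5.14719 m⁴.
Centre of pressure: y_p = y_c + I_c/(y_c·A) = 5.62 + 5.14719/(5.62 × 8.04248) = 5.62 + 0.113879 = 5.73388 m along the plane.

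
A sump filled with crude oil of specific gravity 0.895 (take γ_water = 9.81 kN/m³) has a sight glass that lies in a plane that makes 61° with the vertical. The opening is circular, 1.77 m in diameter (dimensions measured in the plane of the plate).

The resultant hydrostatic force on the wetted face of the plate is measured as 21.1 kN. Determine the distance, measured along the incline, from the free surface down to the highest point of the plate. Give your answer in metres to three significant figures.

y_top ≈ 1.13 m

γ = 0.895 × 9.81 = 8.77995 kN/m³.
A = π(0.885)² = 2.46057 m².
From F = γ·h_c·A, the centroid depth is h_c = 21.1/(8.77995 × 2.46057) = 0.976685 m.
The plate makes 61° with the vertical, i.e. θ = 90° − 61° = 29° to the horizontal. Measuring y along the incline from the free-surface line, vertical depth h = y·sinθ with sinθ = 0.484810.
Along the incline, y_c = h_c/sinθ = 0.976685/0.484810 = 2.01457 m.
The centroid is at the centre, 0.885 m below the top of the plate, so the highest point sits at y_top = 2.01457 − 0.885 = 1.12957 m along the incline.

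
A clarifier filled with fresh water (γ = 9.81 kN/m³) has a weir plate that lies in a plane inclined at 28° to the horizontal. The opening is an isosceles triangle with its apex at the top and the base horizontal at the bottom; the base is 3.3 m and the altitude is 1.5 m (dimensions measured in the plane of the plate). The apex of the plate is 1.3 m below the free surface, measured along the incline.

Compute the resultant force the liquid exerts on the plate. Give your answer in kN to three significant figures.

F ≈ 26.2 kN

γ = 9.81 kN/m³.
Let θ = 28° be the plate's angle to the horizontal; measure y along the incline from where the plane meets the free surface. Vertical depth h = y·sinθ with sinθ = 0.469472.
With the apex up, the centroid sits 2h/3 = 2 × 1.5/3 = 1 m below the apex, so y_c = 1.3 + 1 = 2.3 m and h_c = 2.3 × 0.469472 = 1.07979 m.
A = ½ × 3.3 × 1.5 = 2.475 m².
Resultant F = γ·h_c·A = 9.81 × 1.07979 × 2.475 = 26.217 kN.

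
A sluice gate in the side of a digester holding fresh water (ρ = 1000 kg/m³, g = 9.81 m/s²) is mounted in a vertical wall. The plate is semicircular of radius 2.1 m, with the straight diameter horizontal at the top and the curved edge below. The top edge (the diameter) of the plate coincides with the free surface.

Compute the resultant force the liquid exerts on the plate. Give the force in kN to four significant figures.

γ = ρg = 1000 × 9.81 = 9810 N/m³ = 9.81 kN/m³.
The centroid of a semicircle lies 4r/(3π) = 0.891268 m from the diameter, here below the top edge, so the centroid depth is h_c = 0.891268 m.
A = πr²/2 = π × 2.1²/2 = 6.92721 m².
Resultant F = γ·h_c·A = 9.81 × 0.891268 × 6.92721 = 60.5669 kN.

F ≈ 60.57 kN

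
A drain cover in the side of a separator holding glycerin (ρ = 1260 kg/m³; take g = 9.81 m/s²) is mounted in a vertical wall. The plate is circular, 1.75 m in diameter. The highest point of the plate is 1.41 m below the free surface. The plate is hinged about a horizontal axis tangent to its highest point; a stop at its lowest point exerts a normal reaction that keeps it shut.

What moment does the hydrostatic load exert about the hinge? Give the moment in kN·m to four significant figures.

M ≈ 65.13 kN·m

γ = ρg = 1260 × 9.81 / 1000 = 12.3606 kN/m³.
The centroid is at the centre, 0.875 m below the top of the plate, so the centroid depth is h_c = 1.41 + 0.875 = 2.285 m.
A = π(0.875)² = 2.40528 m².
Resultant F = γ·h_c·A = 12.3606 × 2.285 × 2.40528 = 67.9347 kN.
I_c = πr⁴/4 = π × 0.875⁴/4 = 0.460386 m⁴.
Centre of pressure: y_p = y_c + I_c/(y_c·A) = 2.285 + 0.460386/(2.285 × 2.40528) = 2.285 + 0.0837665 = 2.36877 m along the plane.
The resultant acts 0.875 + 0.0837665 = 0.958766 m (along the plate) below the hinge at the top edge, so the moment about the hinge is M = F × 0.958766 = 67.9347 × 0.958766 = 65.1335 kN·m.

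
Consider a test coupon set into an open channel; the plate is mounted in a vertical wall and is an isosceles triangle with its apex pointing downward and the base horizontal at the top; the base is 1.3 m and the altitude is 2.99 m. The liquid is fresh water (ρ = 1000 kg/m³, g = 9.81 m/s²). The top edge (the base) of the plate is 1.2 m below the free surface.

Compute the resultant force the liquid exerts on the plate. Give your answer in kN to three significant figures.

γ = ρg = 1000 × 9.81 = 9810 N/m³ = 9.81 kN/m³.
With the apex down, the centroid sits h/3 = 2.99/3 = 0.996667 m below the base (the top edge), so the centroid depth is h_c = 1.2 + 0.996667 = 2.19667 m.
A = ½ × 1.3 × 2.99 = 1.9435 m².
Resultant F = γ·h_c·A = 9.81 × 2.19667 × 1.9435 = 41.8811 kN.

F ≈ 41.9 kN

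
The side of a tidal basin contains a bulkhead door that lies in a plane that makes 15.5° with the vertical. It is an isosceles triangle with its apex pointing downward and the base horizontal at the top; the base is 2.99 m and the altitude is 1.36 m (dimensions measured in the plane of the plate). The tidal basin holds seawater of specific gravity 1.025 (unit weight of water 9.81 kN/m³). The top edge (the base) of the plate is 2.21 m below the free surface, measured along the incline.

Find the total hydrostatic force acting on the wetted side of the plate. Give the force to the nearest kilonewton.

γ = 1.025 × 9.81 = 10.05525 kN/m³.
The plate makes 15.5° with the vertical, i.e. θ = 90° − 15.5° = 74.5° to the horizontal. Measuring y along the incline from the free-surface line, vertical depth h = y·sinθ with sinθ = 0.963630.
With the apex down, the centroid sits h/3 = 1.36/3 = 0.453333 m below the base (the top edge), so y_c = 2.21 + 0.453333 = 2.66333 m and h_c = 2.66333 × 0.963630 = 2.56646 m.
A = ½ × 2.99 × 1.36 = 2.0332 m².
Resultant F = γ·h_c·A = 10.05525 × 2.56646 × 2.0332 = 52.4696 kN.

F ≈ 52 kN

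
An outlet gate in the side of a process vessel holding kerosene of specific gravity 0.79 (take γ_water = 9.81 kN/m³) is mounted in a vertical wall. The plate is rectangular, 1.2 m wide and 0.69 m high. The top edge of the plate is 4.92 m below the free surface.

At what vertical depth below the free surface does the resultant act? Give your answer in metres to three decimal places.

γ = 0.79 × 9.81 = 7.7499 kN/m³.
The centroid lies 0.69/2 = 0.345 m below the top edge, so the centroid depth is h_c = 4.92 + 0.345 = 5.265 m.
A = 1.2 × 0.69 = 0.828 m².
Resultant F = γ·h_c·A = 7.7499 × 5.265 × 0.828 = 33.7851 kN.
I_c = b·h³/12 = 1.2 × 0.69³/12 = 0.0328509 m⁴.
Centre of pressure: y_p = y_c + I_c/(y_c·A) = 5.265 + 0.0328509/(5.265 × 0.828) = 5.265 + 0.00753561 = 5.27254 m along the plane.

h_p = 5.273 m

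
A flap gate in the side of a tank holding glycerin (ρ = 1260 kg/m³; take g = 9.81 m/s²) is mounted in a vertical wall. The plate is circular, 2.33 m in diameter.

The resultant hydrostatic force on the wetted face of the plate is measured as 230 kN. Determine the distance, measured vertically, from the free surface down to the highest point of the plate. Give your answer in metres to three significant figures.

d_top ≈ 3.20 m

γ = ρg = 1260 × 9.81 / 1000 = 12.3606 kN/m³.
A = π(1.165)² = 4.26385 m².
From F = γ·h_c·A, the centroid depth is h_c = 230/(12.3606 × 4.26385) = 4.36402 m.
The centroid is at the centre, 1.165 m below the top of the plate, so the highest point sits at h_top = 4.36402 − 1.165 = 3.19902 m below the surface.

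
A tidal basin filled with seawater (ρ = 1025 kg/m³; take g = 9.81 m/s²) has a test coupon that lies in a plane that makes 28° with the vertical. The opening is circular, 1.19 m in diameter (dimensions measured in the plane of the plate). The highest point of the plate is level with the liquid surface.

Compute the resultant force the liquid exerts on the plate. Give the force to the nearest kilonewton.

F ≈ 6 kN

γ = ρg = 1025 × 9.81 / 1000 = 10.05525 kN/m³.
The plate makes 28° with the vertical, i.e. θ = 90° − 28° = 62° to the horizontal. Measuring y along the incline from the free-surface line, vertical depth h = y·sinθ with sinθ = 0.882948.
The centroid is at the centre, 0.595 m below the top of the plate, so y_c = 0.595 m and h_c = 0.595 × 0.882948 = 0.525354 m.
A = π(0.595)² = 1.1122 m².
Resultant F = γ·h_c·A = 10.05525 × 0.525354 × 1.1122 = 5.87527 kN.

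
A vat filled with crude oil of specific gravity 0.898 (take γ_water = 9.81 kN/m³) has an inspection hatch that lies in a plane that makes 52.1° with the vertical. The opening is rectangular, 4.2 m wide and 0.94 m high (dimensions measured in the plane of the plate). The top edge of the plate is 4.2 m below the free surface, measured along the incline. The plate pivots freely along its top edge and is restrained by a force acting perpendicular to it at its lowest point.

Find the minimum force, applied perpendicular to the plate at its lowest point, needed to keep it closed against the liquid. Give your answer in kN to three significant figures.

γ = 0.898 × 9.81 = 8.80938 kN/m³.
The plate makes 52.1° with the vertical, i.e. θ = 90° − 52.1° = 37.9° to the horizontal. Measuring y along the incline from the free-surface line, vertical depth h = y·sinθ with sinθ = 0.614285.
The centroid lies 0.94/2 = 0.47 m below the top edge, so y_c = 4.2 + 0.47 = 4.67 m and h_c = 4.67 × 0.614285 = 2.86871 m.
A = 4.2 × 0.94 = 3.948 m².
Resultant F = γ·h_c·A = 8.80938 × 2.86871 × 3.948 = 99.7721 kN.
I_c = b·h³/12 = 4.2 × 0.94³/12 = 0.290704 m⁴.
Centre of pressure: y_p = y_c + I_c/(y_c·A) = 4.67 + 0.290704/(4.67 × 3.948) = 4.67 + 0.0157673 = 4.68577 m along the plane.
The resultant acts 0.47 + 0.0157673 = 0.485767 m (along the plate) below the hinge at the top edge, so the moment about the hinge is M = F × 0.485767 = 99.7721 × 0.485767 = 48.466 kN·m.
A normal force at the bottom, 0.94 m from the hinge, must supply this moment: P = 48.466/0.94 = 51.5596 kN.

P ≈ 51.6 kN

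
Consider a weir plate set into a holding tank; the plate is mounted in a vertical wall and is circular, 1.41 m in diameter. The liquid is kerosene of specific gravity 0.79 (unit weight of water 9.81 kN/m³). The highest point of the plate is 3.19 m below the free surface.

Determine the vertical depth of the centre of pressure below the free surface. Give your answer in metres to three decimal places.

h_p = 3.927 m

γ = 0.79 × 9.81 = 7.7499 kN/m³.
The centroid is at the centre, 0.705 m below the top of the plate, so the centroid depth is h_c = 3.19 + 0.705 = 3.895 m.
A = π(0.705)² = 1.56145 m².
Resultant F = γ·h_c·A = 7.7499 × 3.895 × 1.56145 = 47.1337 kN.
I_c = πr⁴/4 = π × 0.705⁴/4 = 0.19402 m⁴.
Centre of pressure: y_p = y_c + I_c/(y_c·A) = 3.895 + 0.19402/(3.895 × 1.56145) = 3.895 + 0.0319015 = 3.9269 m along the plane.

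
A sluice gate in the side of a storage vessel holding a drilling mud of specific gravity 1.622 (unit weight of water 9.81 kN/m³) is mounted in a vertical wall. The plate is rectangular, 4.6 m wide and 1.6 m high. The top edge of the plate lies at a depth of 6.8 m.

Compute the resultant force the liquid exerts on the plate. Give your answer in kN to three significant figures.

F ≈ 890 kN

γ = 1.622 × 9.81 = 15.91182 kN/m³.
The centroid lies 1.6/2 = 0.8 m below the top edge, so the centroid depth is h_c = 6.8 + 0.8 = 7.6 m.
A = 4.6 × 1.6 = 7.36 m².
Resultant F = γ·h_c·A = 15.91182 × 7.6 × 7.36 = 890.044 kN.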